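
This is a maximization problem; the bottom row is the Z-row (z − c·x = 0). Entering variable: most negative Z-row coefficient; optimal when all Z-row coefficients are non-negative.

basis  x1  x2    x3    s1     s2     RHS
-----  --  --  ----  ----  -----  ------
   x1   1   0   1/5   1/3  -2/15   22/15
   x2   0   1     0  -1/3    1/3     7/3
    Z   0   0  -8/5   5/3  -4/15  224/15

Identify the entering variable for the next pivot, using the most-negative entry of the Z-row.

x3

Negative Z-row entries: x3: -8/5, s2: -4/15.
The most negative is -8/5 in column x3, so x3 enters.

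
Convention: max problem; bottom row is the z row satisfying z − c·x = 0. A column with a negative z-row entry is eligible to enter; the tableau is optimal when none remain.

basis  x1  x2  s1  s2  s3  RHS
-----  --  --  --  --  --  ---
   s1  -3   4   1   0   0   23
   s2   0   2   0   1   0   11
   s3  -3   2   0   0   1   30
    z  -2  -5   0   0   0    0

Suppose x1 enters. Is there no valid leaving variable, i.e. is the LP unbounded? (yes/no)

yes

Every constraint-row entry in column x1 is ≤ 0, so increasing x1 is unbounded.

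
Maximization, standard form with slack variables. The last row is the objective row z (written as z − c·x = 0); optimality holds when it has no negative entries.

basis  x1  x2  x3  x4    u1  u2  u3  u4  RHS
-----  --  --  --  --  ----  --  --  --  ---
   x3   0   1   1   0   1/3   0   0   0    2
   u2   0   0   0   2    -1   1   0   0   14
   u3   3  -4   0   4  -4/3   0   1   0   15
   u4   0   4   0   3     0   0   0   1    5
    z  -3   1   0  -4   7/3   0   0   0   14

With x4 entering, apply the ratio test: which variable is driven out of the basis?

Column x4 entries and ratios — x3: 0 ≤ 0, skip; u2: 14/2 = 7; u3: 15/4 = 15/4; u4: 5/3 = 5/3.
Smallest ratio is 5/3 in the row of u4, so u4 leaves.

u4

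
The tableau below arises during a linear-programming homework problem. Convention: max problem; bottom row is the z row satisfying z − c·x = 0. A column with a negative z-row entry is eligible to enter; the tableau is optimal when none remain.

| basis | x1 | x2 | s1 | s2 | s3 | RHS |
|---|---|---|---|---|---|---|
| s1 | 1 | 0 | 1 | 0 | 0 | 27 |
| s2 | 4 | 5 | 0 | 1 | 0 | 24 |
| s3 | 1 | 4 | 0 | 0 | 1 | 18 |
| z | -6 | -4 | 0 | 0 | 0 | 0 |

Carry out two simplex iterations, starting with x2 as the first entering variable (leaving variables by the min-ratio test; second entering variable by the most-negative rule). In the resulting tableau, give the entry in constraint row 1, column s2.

-4/11

Ratio test on column x2 — row 1: entry 0 ≤ 0; row 2: 24/5 = 24/5; row 3: 18/4 = 9/2. Minimum is 9/2 at row 3 (s3 leaves); pivot element 4.
Divide row 3 by 4; eliminate column x2 from the other rows.
Second iteration: most negative z-row entry is -5 in column x1, so x1 enters.
Ratio test on column x1 — row 1: 27/1 = 27; row 2: (3/2)/(11/4) = 6/11; row 3: (9/2)/(1/4) = 18. Minimum is 6/11 at row 2 (s2 leaves); pivot element 11/4.
Divide row 2 by 11/4; eliminate column x1 from the other rows.
After both pivots, the entry at constraint row 1, column s2 is -4/11.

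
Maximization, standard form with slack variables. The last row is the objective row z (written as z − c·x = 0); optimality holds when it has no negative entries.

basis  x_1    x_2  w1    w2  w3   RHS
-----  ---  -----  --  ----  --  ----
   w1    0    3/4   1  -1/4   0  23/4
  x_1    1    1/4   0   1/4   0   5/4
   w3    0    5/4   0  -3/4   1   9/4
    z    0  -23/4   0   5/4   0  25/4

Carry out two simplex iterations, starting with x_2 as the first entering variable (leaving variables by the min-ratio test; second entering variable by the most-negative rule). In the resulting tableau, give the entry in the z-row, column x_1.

Ratio test on column x_2 — row 1: (23/4)/(3/4) = 23/3; row 2: (5/4)/(1/4) = 5; row 3: (9/4)/(5/4) = 9/5. Minimum is 9/5 at row 3 (w3 leaves); pivot element 5/4.
Divide row 3 by 5/4; eliminate column x_2 from the other rows.
Second iteration: most negative z-row entry is -11/5 in column w2, so w2 enters.
Ratio test on column w2 — row 1: (22/5)/(1/5) = 22; row 2: (4/5)/(2/5) = 2; row 3: entry -3/5 ≤ 0. Minimum is 2 at row 2 (x_1 leaves); pivot element 2/5.
Divide row 2 by 2/5; eliminate column w2 from the other rows.
After both pivots, the entry at the z-row, column x_1 is 11/2.

11/2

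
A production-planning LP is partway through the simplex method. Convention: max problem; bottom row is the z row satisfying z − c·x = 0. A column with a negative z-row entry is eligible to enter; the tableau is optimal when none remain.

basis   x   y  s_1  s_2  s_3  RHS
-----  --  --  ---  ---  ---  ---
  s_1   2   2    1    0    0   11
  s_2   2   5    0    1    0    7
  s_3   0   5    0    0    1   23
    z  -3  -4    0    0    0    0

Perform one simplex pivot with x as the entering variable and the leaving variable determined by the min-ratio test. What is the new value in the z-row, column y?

7/2

Ratio test on column x — row 1: 11/2 = 11/2; row 2: 7/2 = 7/2; row 3: entry 0 ≤ 0. Minimum is 7/2 at row 2 (s_2 leaves); pivot element 2.
Divide row 2 by 2; eliminate column x from the other rows.
z-row update in column y: -4 − (-3)·(5/2) = 7/2.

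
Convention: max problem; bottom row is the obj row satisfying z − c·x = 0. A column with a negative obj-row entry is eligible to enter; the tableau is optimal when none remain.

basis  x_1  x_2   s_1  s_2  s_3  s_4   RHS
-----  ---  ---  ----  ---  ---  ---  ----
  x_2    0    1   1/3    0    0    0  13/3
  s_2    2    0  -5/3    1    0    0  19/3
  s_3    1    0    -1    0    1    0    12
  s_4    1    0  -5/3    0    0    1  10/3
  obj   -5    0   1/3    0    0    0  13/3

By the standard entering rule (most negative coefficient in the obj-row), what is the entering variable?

Negative obj-row entries: x_1: -5.
The most negative is -5 in column x_1, so x_1 enters.

x_1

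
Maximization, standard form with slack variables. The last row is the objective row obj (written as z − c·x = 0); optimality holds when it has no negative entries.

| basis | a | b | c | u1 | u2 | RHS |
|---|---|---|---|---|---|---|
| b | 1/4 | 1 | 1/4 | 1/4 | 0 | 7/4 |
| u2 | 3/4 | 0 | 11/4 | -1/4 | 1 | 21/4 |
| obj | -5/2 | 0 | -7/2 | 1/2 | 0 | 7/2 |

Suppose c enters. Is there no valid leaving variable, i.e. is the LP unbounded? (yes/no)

Column c has positive entries in row(s) 1, 2, so the ratio test bounds it — not unbounded.

no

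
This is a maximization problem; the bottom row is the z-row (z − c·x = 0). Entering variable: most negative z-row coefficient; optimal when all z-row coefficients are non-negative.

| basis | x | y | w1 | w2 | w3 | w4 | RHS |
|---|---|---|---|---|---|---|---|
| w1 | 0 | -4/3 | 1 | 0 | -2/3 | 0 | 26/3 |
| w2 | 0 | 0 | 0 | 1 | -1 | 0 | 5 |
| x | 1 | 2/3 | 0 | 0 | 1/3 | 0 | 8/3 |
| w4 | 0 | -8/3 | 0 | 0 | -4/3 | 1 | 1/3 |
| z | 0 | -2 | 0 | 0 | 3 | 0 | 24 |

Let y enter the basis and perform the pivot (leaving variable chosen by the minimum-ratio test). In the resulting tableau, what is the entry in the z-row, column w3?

Ratio test on column y — row 1: entry -4/3 ≤ 0; row 2: entry 0 ≤ 0; row 3: (8/3)/(2/3) = 4; row 4: entry -8/3 ≤ 0. Minimum is 4 at row 3 (x leaves); pivot element 2/3.
Divide row 3 by 2/3; eliminate column y from the other rows.
z-row update in column w3: 3 − (-2)·(1/2) = 4.

4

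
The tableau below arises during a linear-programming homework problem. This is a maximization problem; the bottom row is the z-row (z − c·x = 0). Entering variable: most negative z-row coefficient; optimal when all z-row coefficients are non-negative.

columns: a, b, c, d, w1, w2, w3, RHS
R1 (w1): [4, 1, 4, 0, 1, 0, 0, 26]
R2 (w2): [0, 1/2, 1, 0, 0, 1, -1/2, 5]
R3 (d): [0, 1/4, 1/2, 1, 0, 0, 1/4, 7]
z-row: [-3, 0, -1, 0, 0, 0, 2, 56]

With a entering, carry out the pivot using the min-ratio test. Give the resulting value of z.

151/2

Ratio test on column a — row 1: 26/4 = 13/2; row 2: entry 0 ≤ 0; row 3: entry 0 ≤ 0. Minimum is 13/2 at row 1 (w1 leaves); pivot element 4.
Pivot on row 1; the z-row RHS becomes 56 − (-3)·(13/2) = 151/2.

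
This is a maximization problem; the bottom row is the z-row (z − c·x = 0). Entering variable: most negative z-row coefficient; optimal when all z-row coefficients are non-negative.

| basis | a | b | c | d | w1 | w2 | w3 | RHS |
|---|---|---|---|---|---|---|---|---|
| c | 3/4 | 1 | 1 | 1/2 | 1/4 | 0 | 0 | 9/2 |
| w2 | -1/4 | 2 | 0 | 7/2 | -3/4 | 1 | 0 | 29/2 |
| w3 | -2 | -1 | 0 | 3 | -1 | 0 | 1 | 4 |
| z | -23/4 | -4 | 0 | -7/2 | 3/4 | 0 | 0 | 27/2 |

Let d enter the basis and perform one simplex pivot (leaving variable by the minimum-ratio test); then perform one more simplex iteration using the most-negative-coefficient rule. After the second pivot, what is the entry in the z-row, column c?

Ratio test on column d — row 1: (9/2)/(1/2) = 9; row 2: (29/2)/(7/2) = 29/7; row 3: 4/3 = 4/3. Minimum is 4/3 at row 3 (w3 leaves); pivot element 3.
Divide row 3 by 3; eliminate column d from the other rows.
Second iteration: most negative z-row entry is -97/12 in column a, so a enters.
Ratio test on column a — row 1: (23/6)/(13/12) = 46/13; row 2: (59/6)/(25/12) = 118/25; row 3: entry -2/3 ≤ 0. Minimum is 46/13 at row 1 (c leaves); pivot element 13/12.
Divide row 1 by 13/12; eliminate column a from the other rows.
After both pivots, the entry at the z-row, column c is 97/13.

97/13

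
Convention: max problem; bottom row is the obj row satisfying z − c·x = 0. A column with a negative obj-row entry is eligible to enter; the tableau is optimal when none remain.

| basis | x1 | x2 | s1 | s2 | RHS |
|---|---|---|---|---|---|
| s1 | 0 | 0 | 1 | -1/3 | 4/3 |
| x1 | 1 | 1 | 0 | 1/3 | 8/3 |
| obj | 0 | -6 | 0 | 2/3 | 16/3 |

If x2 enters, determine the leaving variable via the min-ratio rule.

x1

Column x2 entries and ratios — s1: 0 ≤ 0, skip; x1: (8/3)/1 = 8/3.
Smallest ratio is 8/3 in the row of x1, so x1 leaves.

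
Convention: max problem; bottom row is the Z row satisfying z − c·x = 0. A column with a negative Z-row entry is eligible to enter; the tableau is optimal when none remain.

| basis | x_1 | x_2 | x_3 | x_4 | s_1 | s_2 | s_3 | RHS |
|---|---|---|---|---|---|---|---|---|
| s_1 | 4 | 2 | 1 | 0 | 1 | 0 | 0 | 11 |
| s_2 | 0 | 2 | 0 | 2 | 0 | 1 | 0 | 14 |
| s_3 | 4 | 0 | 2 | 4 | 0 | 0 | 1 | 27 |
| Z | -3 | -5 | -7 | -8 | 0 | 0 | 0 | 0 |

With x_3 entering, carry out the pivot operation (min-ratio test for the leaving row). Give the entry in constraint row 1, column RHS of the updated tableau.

11

Ratio test on column x_3 — row 1: 11/1 = 11; row 2: entry 0 ≤ 0; row 3: 27/2 = 27/2. Minimum is 11 at row 1 (s_1 leaves); pivot element 1.
Divide row 1 by 1; eliminate column x_3 from the other rows.
In the new row 1, the RHS entry is the old entry divided by the pivot: 11/1 = 11.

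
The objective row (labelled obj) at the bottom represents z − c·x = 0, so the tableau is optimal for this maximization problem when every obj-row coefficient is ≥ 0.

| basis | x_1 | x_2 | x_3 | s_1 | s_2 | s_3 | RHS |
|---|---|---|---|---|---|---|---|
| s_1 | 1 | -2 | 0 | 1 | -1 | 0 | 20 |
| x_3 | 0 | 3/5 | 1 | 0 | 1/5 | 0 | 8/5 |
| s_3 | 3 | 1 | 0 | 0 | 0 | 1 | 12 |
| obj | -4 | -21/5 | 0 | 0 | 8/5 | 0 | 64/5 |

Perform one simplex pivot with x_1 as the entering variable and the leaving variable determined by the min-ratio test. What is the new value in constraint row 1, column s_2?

-1

Ratio test on column x_1 — row 1: 20/1 = 20; row 2: entry 0 ≤ 0; row 3: 12/3 = 4. Minimum is 4 at row 3 (s_3 leaves); pivot element 3.
Divide row 3 by 3; eliminate column x_1 from the other rows.
Row 1 update in column s_2: -1 − 1·0 = -1.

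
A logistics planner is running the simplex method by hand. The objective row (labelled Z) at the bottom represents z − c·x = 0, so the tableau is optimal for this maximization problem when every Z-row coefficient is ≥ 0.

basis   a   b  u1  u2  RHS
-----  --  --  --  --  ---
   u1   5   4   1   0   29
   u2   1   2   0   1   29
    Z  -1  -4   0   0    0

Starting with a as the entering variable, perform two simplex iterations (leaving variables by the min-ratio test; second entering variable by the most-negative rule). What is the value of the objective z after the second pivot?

29

Ratio test on column a — row 1: 29/5 = 29/5; row 2: 29/1 = 29. Minimum is 29/5 at row 1 (u1 leaves); pivot element 5.
Pivot on row 1; the Z-row RHS becomes 0 − (-1)·(29/5) = 29/5.
Next entering variable (most negative Z-row entry -16/5): b.
Ratio test on column b — row 1: (29/5)/(4/5) = 29/4; row 2: (116/5)/(6/5) = 58/3. Minimum is 29/4 at row 1 (a leaves); pivot element 4/5.
After the second pivot the Z-row RHS is 29/5 − (-16/5)·(29/4) = 29.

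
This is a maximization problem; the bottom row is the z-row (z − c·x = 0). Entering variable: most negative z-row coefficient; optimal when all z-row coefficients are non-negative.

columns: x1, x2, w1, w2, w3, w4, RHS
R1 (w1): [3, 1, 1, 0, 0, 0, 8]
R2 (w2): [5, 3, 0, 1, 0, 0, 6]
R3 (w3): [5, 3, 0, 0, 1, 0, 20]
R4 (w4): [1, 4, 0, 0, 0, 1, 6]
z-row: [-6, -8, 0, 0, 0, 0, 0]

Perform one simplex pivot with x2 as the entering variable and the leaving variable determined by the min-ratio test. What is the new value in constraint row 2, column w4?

-3/4

Ratio test on column x2 — row 1: 8/1 = 8; row 2: 6/3 = 2; row 3: 20/3 = 20/3; row 4: 6/4 = 3/2. Minimum is 3/2 at row 4 (w4 leaves); pivot element 4.
Divide row 4 by 4; eliminate column x2 from the other rows.
Row 2 update in column w4: 0 − 3·(1/4) = -3/4.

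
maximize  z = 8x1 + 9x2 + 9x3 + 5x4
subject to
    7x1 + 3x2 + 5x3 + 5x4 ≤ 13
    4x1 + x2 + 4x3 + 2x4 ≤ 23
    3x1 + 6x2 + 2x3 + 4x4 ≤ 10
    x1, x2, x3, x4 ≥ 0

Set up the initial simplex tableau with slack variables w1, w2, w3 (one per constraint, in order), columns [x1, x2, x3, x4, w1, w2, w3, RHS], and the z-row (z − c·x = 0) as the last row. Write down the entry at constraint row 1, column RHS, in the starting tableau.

13

The RHS of constraint 1 is b_1 = 13.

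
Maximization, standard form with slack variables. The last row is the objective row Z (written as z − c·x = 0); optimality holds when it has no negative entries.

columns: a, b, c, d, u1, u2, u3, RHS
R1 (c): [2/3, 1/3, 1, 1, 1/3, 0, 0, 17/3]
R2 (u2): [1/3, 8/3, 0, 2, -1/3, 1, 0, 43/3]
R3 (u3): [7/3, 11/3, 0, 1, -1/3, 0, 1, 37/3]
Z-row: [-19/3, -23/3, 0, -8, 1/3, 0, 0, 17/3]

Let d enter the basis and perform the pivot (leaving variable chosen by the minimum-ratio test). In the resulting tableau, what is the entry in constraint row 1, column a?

2/3

Ratio test on column d — row 1: (17/3)/1 = 17/3; row 2: (43/3)/2 = 43/6; row 3: (37/3)/1 = 37/3. Minimum is 17/3 at row 1 (c leaves); pivot element 1.
Divide row 1 by 1; eliminate column d from the other rows.
In the new row 1, the a entry is the old entry divided by the pivot: (2/3)/1 = 2/3.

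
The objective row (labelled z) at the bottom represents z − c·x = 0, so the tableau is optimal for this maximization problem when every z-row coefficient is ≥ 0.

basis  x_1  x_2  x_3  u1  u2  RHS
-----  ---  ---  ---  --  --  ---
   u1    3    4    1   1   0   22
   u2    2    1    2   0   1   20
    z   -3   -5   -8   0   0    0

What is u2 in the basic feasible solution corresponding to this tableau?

20

u2 is basic (row 2); its value is the RHS of that row, 20.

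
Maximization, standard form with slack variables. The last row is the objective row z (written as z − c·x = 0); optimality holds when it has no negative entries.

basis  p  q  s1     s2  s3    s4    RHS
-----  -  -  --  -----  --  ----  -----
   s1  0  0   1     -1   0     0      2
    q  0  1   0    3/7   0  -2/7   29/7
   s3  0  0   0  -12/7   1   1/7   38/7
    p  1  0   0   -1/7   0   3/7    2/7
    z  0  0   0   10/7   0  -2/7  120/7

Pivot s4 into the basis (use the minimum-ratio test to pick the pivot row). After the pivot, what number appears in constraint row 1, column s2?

Ratio test on column s4 — row 1: entry 0 ≤ 0; row 2: entry -2/7 ≤ 0; row 3: (38/7)/(1/7) = 38; row 4: (2/7)/(3/7) = 2/3. Minimum is 2/3 at row 4 (p leaves); pivot element 3/7.
Divide row 4 by 3/7; eliminate column s4 from the other rows.
Row 1 update in column s2: -1 − 0·(-1/3) = -1.

-1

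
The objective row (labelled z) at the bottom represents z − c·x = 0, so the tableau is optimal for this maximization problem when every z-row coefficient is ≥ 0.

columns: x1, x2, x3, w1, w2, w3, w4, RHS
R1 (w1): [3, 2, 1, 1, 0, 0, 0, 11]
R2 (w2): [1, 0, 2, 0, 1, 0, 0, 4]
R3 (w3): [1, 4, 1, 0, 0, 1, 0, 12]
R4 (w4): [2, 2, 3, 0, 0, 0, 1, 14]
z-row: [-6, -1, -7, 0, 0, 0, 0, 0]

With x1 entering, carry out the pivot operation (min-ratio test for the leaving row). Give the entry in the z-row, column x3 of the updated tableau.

Ratio test on column x1 — row 1: 11/3 = 11/3; row 2: 4/1 = 4; row 3: 12/1 = 12; row 4: 14/2 = 7. Minimum is 11/3 at row 1 (w1 leaves); pivot element 3.
Divide row 1 by 3; eliminate column x1 from the other rows.
z-row update in column x3: -7 − (-6)·(1/3) = -5.

-5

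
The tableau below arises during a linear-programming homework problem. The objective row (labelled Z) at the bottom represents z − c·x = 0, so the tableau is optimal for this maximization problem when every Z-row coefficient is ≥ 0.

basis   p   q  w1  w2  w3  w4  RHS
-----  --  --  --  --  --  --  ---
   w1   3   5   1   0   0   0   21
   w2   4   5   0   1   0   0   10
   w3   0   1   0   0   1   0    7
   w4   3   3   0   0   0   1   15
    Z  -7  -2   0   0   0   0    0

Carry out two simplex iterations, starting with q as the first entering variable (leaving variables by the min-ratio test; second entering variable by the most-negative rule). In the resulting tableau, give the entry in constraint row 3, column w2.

Ratio test on column q — row 1: 21/5 = 21/5; row 2: 10/5 = 2; row 3: 7/1 = 7; row 4: 15/3 = 5. Minimum is 2 at row 2 (w2 leaves); pivot element 5.
Divide row 2 by 5; eliminate column q from the other rows.
Second iteration: most negative Z-row entry is -27/5 in column p, so p enters.
Ratio test on column p — row 1: entry -1 ≤ 0; row 2: 2/(4/5) = 5/2; row 3: entry -4/5 ≤ 0; row 4: 9/(3/5) = 15. Minimum is 5/2 at row 2 (q leaves); pivot element 4/5.
Divide row 2 by 4/5; eliminate column p from the other rows.
After both pivots, the entry at constraint row 3, column w2 is 0.

0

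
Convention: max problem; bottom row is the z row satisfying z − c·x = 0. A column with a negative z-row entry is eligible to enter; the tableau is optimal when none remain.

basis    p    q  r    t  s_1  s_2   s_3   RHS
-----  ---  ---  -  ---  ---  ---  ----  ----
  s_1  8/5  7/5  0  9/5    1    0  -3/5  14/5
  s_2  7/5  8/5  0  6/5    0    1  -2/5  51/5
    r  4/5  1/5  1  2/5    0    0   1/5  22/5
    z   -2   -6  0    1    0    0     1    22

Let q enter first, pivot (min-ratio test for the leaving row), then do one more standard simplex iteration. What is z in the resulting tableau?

Ratio test on column q — row 1: (14/5)/(7/5) = 2; row 2: (51/5)/(8/5) = 51/8; row 3: (22/5)/(1/5) = 22. Minimum is 2 at row 1 (s_1 leaves); pivot element 7/5.
Pivot on row 1; the z-row RHS becomes 22 − (-6)·2 = 34.
Next entering variable (most negative z-row entry -11/7): s_3.
Ratio test on column s_3 — row 1: entry -3/7 ≤ 0; row 2: 7/(2/7) = 49/2; row 3: 4/(2/7) = 14. Minimum is 14 at row 3 (r leaves); pivot element 2/7.
After the second pivot the z-row RHS is 34 − (-11/7)·14 = 56.

56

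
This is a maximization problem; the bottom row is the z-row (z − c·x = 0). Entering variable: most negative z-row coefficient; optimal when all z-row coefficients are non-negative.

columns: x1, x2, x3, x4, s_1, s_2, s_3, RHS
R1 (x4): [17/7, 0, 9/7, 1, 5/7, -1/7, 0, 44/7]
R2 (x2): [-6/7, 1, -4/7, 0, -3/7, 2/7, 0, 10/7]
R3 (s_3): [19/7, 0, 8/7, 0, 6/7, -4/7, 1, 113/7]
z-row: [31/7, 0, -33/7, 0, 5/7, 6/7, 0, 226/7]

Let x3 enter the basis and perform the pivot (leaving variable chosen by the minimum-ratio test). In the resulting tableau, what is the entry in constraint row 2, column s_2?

Ratio test on column x3 — row 1: (44/7)/(9/7) = 44/9; row 2: entry -4/7 ≤ 0; row 3: (113/7)/(8/7) = 113/8. Minimum is 44/9 at row 1 (x4 leaves); pivot element 9/7.
Divide row 1 by 9/7; eliminate column x3 from the other rows.
Row 2 update in column s_2: 2/7 − (-4/7)·(-1/9) = 2/9.

2/9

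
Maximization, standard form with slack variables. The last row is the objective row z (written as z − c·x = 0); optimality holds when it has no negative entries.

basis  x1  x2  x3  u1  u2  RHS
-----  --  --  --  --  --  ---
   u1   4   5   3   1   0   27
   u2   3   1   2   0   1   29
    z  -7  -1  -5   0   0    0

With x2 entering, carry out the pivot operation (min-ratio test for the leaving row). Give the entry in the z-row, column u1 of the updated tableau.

Ratio test on column x2 — row 1: 27/5 = 27/5; row 2: 29/1 = 29. Minimum is 27/5 at row 1 (u1 leaves); pivot element 5.
Divide row 1 by 5; eliminate column x2 from the other rows.
z-row update in column u1: 0 − (-1)·(1/5) = 1/5.

1/5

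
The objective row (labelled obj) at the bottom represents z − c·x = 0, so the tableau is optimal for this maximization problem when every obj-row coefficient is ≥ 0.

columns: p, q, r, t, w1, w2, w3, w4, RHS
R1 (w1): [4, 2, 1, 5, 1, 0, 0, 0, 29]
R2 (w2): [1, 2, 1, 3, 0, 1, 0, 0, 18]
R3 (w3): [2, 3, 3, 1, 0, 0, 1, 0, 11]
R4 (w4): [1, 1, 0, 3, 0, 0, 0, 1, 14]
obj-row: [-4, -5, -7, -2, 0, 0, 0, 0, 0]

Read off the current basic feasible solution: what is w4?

w4 is basic (row 4); its value is the RHS of that row, 14.

14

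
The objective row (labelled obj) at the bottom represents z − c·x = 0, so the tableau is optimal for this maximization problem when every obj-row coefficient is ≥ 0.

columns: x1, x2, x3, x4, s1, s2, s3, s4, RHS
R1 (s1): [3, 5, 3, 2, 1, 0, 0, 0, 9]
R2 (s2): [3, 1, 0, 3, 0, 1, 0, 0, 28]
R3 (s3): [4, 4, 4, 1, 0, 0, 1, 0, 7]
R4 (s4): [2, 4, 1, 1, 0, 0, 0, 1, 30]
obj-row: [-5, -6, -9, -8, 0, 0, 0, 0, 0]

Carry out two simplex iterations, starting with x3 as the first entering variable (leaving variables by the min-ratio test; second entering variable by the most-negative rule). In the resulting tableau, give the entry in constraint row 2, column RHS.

19

Ratio test on column x3 — row 1: 9/3 = 3; row 2: entry 0 ≤ 0; row 3: 7/4 = 7/4; row 4: 30/1 = 30. Minimum is 7/4 at row 3 (s3 leaves); pivot element 4.
Divide row 3 by 4; eliminate column x3 from the other rows.
Second iteration: most negative obj-row entry is -23/4 in column x4, so x4 enters.
Ratio test on column x4 — row 1: (15/4)/(5/4) = 3; row 2: 28/3 = 28/3; row 3: (7/4)/(1/4) = 7; row 4: (113/4)/(3/4) = 113/3. Minimum is 3 at row 1 (s1 leaves); pivot element 5/4.
Divide row 1 by 5/4; eliminate column x4 from the other rows.
After both pivots, the entry at constraint row 2, column RHS is 19.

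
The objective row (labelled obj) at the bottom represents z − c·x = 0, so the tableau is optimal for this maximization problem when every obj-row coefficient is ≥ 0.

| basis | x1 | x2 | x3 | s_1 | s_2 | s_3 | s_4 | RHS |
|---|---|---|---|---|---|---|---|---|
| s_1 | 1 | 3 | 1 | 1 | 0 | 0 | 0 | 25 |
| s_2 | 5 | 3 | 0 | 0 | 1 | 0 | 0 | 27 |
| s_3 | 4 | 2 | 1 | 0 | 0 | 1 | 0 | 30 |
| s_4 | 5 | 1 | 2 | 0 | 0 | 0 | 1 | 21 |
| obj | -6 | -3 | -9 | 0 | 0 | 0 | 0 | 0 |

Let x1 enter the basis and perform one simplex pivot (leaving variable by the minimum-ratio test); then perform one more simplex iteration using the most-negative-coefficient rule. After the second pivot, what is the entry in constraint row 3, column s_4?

-1/2

Ratio test on column x1 — row 1: 25/1 = 25; row 2: 27/5 = 27/5; row 3: 30/4 = 15/2; row 4: 21/5 = 21/5. Minimum is 21/5 at row 4 (s_4 leaves); pivot element 5.
Divide row 4 by 5; eliminate column x1 from the other rows.
Second iteration: most negative obj-row entry is -33/5 in column x3, so x3 enters.
Ratio test on column x3 — row 1: (104/5)/(3/5) = 104/3; row 2: entry -2 ≤ 0; row 3: entry -3/5 ≤ 0; row 4: (21/5)/(2/5) = 21/2. Minimum is 21/2 at row 4 (x1 leaves); pivot element 2/5.
Divide row 4 by 2/5; eliminate column x3 from the other rows.
After both pivots, the entry at constraint row 3, column s_4 is -1/2.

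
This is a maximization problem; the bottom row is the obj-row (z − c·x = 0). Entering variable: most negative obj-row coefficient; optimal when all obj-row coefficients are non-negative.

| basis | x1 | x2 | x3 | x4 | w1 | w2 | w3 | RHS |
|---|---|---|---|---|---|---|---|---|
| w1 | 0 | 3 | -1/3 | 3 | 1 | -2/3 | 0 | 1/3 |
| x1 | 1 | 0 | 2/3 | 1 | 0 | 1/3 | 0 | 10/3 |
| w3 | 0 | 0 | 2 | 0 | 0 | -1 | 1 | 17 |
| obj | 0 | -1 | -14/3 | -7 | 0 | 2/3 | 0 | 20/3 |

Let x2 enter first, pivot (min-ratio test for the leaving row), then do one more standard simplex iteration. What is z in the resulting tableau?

Ratio test on column x2 — row 1: (1/3)/3 = 1/9; row 2: entry 0 ≤ 0; row 3: entry 0 ≤ 0. Minimum is 1/9 at row 1 (w1 leaves); pivot element 3.
Pivot on row 1; the obj-row RHS becomes 20/3 − (-1)·(1/9) = 61/9.
Next entering variable (most negative obj-row entry -6): x4.
Ratio test on column x4 — row 1: (1/9)/1 = 1/9; row 2: (10/3)/1 = 10/3; row 3: entry 0 ≤ 0. Minimum is 1/9 at row 1 (x2 leaves); pivot element 1.
After the second pivot the obj-row RHS is 61/9 − (-6)·(1/9) = 67/9.

67/9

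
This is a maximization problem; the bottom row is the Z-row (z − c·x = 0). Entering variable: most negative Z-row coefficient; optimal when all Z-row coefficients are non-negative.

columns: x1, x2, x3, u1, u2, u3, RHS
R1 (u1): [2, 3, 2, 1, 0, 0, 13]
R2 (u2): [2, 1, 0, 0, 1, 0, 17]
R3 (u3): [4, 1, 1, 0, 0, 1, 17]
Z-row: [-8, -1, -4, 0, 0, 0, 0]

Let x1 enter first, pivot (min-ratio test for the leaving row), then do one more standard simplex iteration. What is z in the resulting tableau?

40

Ratio test on column x1 — row 1: 13/2 = 13/2; row 2: 17/2 = 17/2; row 3: 17/4 = 17/4. Minimum is 17/4 at row 3 (u3 leaves); pivot element 4.
Pivot on row 3; the Z-row RHS becomes 0 − (-8)·(17/4) = 34.
Next entering variable (most negative Z-row entry -2): x3.
Ratio test on column x3 — row 1: (9/2)/(3/2) = 3; row 2: entry -1/2 ≤ 0; row 3: (17/4)/(1/4) = 17. Minimum is 3 at row 1 (u1 leaves); pivot element 3/2.
After the second pivot the Z-row RHS is 34 − (-2)·3 = 40.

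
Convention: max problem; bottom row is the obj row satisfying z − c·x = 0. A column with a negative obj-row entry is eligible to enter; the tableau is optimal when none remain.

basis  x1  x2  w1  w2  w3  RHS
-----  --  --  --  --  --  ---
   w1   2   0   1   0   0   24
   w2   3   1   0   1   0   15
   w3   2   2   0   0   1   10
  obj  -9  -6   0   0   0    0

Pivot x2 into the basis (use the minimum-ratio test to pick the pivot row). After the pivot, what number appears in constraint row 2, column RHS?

10

Ratio test on column x2 — row 1: entry 0 ≤ 0; row 2: 15/1 = 15; row 3: 10/2 = 5. Minimum is 5 at row 3 (w3 leaves); pivot element 2.
Divide row 3 by 2; eliminate column x2 from the other rows.
Row 2 update in column RHS: 15 − 1·5 = 10.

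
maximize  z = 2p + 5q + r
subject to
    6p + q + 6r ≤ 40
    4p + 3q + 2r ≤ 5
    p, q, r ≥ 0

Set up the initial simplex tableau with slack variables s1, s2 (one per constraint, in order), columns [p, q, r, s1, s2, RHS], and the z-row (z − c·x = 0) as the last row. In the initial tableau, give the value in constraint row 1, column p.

Constraint 1 has coefficient 6 on p.

6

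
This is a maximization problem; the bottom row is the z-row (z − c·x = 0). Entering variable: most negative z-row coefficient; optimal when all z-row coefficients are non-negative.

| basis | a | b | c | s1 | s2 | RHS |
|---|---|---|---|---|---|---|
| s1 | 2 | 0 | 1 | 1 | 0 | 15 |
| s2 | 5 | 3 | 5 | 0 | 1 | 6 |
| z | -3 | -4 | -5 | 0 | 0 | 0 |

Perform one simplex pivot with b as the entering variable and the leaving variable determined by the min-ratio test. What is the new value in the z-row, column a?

11/3

Ratio test on column b — row 1: entry 0 ≤ 0; row 2: 6/3 = 2. Minimum is 2 at row 2 (s2 leaves); pivot element 3.
Divide row 2 by 3; eliminate column b from the other rows.
z-row update in column a: -3 − (-4)·(5/3) = 11/3.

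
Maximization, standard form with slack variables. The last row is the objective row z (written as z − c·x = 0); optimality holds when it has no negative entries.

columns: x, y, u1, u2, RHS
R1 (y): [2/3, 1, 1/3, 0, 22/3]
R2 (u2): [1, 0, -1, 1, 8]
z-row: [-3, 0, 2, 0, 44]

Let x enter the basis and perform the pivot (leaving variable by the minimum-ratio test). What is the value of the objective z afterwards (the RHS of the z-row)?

68

Ratio test on column x — row 1: (22/3)/(2/3) = 11; row 2: 8/1 = 8. Minimum is 8 at row 2 (u2 leaves); pivot element 1.
Pivot on row 2; the z-row RHS becomes 44 − (-3)·8 = 68.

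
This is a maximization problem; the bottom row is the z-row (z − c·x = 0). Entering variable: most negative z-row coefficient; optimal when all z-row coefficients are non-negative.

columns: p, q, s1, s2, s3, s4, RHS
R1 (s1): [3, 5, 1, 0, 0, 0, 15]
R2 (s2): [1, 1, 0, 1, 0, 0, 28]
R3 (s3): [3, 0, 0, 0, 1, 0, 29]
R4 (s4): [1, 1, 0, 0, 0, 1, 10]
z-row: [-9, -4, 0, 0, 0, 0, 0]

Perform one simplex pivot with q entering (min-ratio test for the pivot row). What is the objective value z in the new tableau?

12

Ratio test on column q — row 1: 15/5 = 3; row 2: 28/1 = 28; row 3: entry 0 ≤ 0; row 4: 10/1 = 10. Minimum is 3 at row 1 (s1 leaves); pivot element 5.
Pivot on row 1; the z-row RHS becomes 0 − (-4)·3 = 12.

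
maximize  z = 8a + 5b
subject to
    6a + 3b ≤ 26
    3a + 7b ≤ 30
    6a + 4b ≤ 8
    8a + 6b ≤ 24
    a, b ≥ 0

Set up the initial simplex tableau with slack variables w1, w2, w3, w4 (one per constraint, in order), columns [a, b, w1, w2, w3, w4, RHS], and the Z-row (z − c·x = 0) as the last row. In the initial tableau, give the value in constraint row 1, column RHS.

26

The RHS of constraint 1 is b_1 = 26.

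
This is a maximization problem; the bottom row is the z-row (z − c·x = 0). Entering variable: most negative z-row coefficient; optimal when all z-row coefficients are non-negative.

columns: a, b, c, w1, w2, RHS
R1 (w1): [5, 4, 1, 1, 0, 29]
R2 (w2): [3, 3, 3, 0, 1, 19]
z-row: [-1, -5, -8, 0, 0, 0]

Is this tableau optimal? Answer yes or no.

The z-row has a negative entry -8 in column c, so it is not optimal.

no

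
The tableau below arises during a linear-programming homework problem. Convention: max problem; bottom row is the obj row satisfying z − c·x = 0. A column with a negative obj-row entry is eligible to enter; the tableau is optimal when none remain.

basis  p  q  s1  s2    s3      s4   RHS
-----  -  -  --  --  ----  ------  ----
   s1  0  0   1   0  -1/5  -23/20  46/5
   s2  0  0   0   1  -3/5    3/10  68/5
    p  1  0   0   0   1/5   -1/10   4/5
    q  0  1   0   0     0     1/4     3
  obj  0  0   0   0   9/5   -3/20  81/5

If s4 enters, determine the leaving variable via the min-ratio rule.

Column s4 entries and ratios — s1: -23/20 ≤ 0, skip; s2: (68/5)/(3/10) = 136/3; p: -1/10 ≤ 0, skip; q: 3/(1/4) = 12.
Smallest ratio is 12 in the row of q, so q leaves.

q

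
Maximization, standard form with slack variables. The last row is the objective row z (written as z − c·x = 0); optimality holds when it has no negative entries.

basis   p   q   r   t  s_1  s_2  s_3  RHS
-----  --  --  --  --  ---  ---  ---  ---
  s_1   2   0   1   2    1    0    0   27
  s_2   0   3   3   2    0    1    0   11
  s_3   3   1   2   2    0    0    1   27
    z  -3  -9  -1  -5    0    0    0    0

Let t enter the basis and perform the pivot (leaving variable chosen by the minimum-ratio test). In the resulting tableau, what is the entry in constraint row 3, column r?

-1

Ratio test on column t — row 1: 27/2 = 27/2; row 2: 11/2 = 11/2; row 3: 27/2 = 27/2. Minimum is 11/2 at row 2 (s_2 leaves); pivot element 2.
Divide row 2 by 2; eliminate column t from the other rows.
Row 3 update in column r: 2 − 2·(3/2) = -1.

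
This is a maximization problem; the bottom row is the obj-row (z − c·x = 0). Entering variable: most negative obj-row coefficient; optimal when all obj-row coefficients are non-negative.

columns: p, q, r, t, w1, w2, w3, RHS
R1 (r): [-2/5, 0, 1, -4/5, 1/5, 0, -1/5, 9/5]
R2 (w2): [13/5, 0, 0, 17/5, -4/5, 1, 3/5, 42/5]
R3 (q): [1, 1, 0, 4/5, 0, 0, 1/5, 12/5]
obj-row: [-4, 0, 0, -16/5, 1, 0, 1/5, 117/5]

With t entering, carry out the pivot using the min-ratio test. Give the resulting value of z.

2661/85

Ratio test on column t — row 1: entry -4/5 ≤ 0; row 2: (42/5)/(17/5) = 42/17; row 3: (12/5)/(4/5) = 3. Minimum is 42/17 at row 2 (w2 leaves); pivot element 17/5.
Pivot on row 2; the obj-row RHS becomes 117/5 − (-16/5)·(42/17) = 2661/85.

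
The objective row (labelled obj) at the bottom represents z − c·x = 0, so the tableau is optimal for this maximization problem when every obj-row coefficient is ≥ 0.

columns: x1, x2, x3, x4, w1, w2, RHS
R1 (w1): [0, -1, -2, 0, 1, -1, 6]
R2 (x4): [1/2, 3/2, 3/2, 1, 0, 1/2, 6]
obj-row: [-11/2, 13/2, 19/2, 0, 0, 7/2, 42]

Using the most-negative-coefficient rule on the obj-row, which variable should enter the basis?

x1

Negative obj-row entries: x1: -11/2.
The most negative is -11/2 in column x1, so x1 enters.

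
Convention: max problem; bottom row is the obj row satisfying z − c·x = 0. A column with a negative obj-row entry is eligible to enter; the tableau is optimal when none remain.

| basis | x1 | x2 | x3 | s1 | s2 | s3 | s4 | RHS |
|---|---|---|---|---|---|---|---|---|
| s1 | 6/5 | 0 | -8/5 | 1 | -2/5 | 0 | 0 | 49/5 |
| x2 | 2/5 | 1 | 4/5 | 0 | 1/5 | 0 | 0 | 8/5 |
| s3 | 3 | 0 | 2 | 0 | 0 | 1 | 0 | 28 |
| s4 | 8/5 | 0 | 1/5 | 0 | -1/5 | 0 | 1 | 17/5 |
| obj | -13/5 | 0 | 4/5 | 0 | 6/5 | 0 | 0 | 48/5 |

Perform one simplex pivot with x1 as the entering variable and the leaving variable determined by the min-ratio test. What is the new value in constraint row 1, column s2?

Ratio test on column x1 — row 1: (49/5)/(6/5) = 49/6; row 2: (8/5)/(2/5) = 4; row 3: 28/3 = 28/3; row 4: (17/5)/(8/5) = 17/8. Minimum is 17/8 at row 4 (s4 leaves); pivot element 8/5.
Divide row 4 by 8/5; eliminate column x1 from the other rows.
Row 1 update in column s2: -2/5 − (6/5)·(-1/8) = -1/4.

-1/4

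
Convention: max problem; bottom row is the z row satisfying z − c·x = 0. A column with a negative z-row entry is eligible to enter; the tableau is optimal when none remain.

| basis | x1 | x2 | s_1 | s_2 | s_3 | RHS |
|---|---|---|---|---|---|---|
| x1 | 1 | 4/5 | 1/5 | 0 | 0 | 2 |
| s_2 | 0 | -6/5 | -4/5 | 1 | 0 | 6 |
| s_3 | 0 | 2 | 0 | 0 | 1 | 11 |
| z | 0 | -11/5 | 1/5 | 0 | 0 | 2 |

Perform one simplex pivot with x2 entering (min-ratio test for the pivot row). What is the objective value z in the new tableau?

15/2

Ratio test on column x2 — row 1: 2/(4/5) = 5/2; row 2: entry -6/5 ≤ 0; row 3: 11/2 = 11/2. Minimum is 5/2 at row 1 (x1 leaves); pivot element 4/5.
Pivot on row 1; the z-row RHS becomes 2 − (-11/5)·(5/2) = 15/2.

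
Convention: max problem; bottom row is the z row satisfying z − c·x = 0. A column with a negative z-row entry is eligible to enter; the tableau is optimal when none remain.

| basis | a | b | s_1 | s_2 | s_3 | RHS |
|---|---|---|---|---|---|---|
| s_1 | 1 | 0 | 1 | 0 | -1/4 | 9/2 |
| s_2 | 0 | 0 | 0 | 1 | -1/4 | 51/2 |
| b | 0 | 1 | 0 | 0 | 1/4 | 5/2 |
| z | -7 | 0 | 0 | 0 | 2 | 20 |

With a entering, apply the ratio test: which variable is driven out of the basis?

Column a entries and ratios — s_1: (9/2)/1 = 9/2; s_2: 0 ≤ 0, skip; b: 0 ≤ 0, skip.
Smallest ratio is 9/2 in the row of s_1, so s_1 leaves.

s_1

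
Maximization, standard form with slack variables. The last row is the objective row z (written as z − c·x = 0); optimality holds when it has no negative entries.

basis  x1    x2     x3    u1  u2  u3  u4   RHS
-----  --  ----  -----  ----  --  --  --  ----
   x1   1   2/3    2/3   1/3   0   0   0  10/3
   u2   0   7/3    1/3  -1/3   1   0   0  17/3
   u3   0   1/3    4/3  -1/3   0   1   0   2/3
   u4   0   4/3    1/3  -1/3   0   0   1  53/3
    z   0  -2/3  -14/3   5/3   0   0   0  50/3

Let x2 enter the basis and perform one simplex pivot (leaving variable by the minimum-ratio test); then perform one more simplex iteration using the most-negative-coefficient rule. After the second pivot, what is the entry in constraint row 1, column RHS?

Ratio test on column x2 — row 1: (10/3)/(2/3) = 5; row 2: (17/3)/(7/3) = 17/7; row 3: (2/3)/(1/3) = 2; row 4: (53/3)/(4/3) = 53/4. Minimum is 2 at row 3 (u3 leaves); pivot element 1/3.
Divide row 3 by 1/3; eliminate column x2 from the other rows.
Second iteration: most negative z-row entry is -2 in column x3, so x3 enters.
Ratio test on column x3 — row 1: entry -2 ≤ 0; row 2: entry -9 ≤ 0; row 3: 2/4 = 1/2; row 4: entry -5 ≤ 0. Minimum is 1/2 at row 3 (x2 leaves); pivot element 4.
Divide row 3 by 4; eliminate column x3 from the other rows.
After both pivots, the entry at constraint row 1, column RHS is 3.

3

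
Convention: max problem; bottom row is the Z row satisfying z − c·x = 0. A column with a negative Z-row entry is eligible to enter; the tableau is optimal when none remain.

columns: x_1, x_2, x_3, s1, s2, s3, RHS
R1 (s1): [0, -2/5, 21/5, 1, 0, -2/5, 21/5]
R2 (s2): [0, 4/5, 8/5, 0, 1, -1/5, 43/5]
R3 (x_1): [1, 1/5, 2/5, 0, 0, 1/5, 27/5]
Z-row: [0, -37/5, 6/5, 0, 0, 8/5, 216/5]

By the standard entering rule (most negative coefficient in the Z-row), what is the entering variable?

x_2

Negative Z-row entries: x_2: -37/5.
The most negative is -37/5 in column x_2, so x_2 enters.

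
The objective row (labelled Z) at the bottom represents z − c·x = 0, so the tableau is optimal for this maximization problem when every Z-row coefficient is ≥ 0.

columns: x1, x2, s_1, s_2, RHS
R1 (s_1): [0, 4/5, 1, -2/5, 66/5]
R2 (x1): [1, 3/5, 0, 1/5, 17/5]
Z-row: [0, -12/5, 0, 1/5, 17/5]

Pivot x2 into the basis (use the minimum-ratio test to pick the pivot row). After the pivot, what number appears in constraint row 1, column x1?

Ratio test on column x2 — row 1: (66/5)/(4/5) = 33/2; row 2: (17/5)/(3/5) = 17/3. Minimum is 17/3 at row 2 (x1 leaves); pivot element 3/5.
Divide row 2 by 3/5; eliminate column x2 from the other rows.
Row 1 update in column x1: 0 − (4/5)·(5/3) = -4/3.

-4/3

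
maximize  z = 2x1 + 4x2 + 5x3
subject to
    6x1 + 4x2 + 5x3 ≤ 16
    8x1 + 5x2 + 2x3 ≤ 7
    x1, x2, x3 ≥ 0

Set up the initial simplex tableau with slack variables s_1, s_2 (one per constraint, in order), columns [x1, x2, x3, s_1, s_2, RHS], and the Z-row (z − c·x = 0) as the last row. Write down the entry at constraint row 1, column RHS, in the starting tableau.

16

The RHS of constraint 1 is b_1 = 16.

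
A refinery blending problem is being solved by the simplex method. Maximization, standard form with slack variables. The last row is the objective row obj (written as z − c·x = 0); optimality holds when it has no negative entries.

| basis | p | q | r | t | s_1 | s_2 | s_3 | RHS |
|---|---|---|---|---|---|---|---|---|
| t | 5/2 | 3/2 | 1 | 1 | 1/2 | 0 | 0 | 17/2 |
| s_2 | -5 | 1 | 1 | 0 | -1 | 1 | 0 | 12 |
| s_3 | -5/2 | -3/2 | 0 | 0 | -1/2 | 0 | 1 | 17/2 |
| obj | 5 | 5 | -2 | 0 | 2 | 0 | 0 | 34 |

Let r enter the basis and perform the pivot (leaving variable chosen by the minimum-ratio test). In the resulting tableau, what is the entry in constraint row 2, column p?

Ratio test on column r — row 1: (17/2)/1 = 17/2; row 2: 12/1 = 12; row 3: entry 0 ≤ 0. Minimum is 17/2 at row 1 (t leaves); pivot element 1.
Divide row 1 by 1; eliminate column r from the other rows.
Row 2 update in column p: -5 − 1·(5/2) = -15/2.

-15/2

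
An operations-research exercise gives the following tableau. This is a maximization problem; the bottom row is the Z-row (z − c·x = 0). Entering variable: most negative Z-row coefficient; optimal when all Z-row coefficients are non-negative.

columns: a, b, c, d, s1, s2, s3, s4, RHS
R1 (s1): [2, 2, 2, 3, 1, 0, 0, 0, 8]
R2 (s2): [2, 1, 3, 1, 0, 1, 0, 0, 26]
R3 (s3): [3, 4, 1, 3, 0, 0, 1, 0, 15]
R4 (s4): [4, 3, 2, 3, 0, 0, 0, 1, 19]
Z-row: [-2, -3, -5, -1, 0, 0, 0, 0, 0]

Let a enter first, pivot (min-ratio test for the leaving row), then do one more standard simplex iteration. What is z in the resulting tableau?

20

Ratio test on column a — row 1: 8/2 = 4; row 2: 26/2 = 13; row 3: 15/3 = 5; row 4: 19/4 = 19/4. Minimum is 4 at row 1 (s1 leaves); pivot element 2.
Pivot on row 1; the Z-row RHS becomes 0 − (-2)·4 = 8.
Next entering variable (most negative Z-row entry -3): c.
Ratio test on column c — row 1: 4/1 = 4; row 2: 18/1 = 18; row 3: entry -2 ≤ 0; row 4: entry -2 ≤ 0. Minimum is 4 at row 1 (a leaves); pivot element 1.
After the second pivot the Z-row RHS is 8 − (-3)·4 = 20.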